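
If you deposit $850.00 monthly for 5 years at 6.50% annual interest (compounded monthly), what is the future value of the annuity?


Future value of an ordinary annuity: FV = PMT × ((1 + r)^n − 1) / r
Monthly rate r = 0.065/12 ≈ 0.00541667, n = 60
FV = $850.00 × ((1 + 0.065/12)^60 − 1) / (0.065/12)
FV = $850.00 × 70.673968
FV = $60,072.87

FV = PMT × ((1+r)^n - 1)/r = $60,072.87


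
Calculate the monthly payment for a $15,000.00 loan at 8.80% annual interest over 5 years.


Loan payment formula: PMT = PV × r / (1 − (1 + r)^(−n))
Monthly rate r = 0.088/12 ≈ 0.00733333, n = 60 months
Denominator: 1 − (1 + 0.088/12)^(−60) = 0.354929
PMT = $15,000.00 × (0.088/12) / 0.354929
PMT = $309.92 per month

PMT = PV × r / (1-(1+r)^(-n)) = $309.92/month


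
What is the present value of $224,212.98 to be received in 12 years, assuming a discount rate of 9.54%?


Present value formula: PV = FV / (1 + r)^t
PV = $224,212.98 / (1 + 0.0954)^12
PV = $224,212.98 / 2.9845086
PV = $75,125.59

PV = FV / (1 + r)^t = $75,125.59


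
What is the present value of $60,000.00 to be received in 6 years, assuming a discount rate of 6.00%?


Present value formula: PV = FV / (1 + r)^t
PV = $60,000.00 / (1 + 0.06)^6
PV = $60,000.00 / 1.4185191
PV = $42,297.63

PV = FV / (1 + r)^t = $42,297.63


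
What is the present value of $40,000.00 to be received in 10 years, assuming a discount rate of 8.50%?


Present value formula: PV = FV / (1 + r)^t
PV = $40,000.00 / (1 + 0.085)^10
PV = $40,000.00 / 2.260983
PV = $17,691.42

PV = FV / (1 + r)^t = $17,691.42


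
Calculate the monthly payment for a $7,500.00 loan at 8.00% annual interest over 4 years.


Loan payment formula: PMT = PV × r / (1 − (1 + r)^(−n))
Monthly rate r = 0.08/12 ≈ 0.00666667, n = 48 months
Denominator: 1 − (1 + 0.08/12)^(−48) = 0.273079
PMT = $7,500.00 × (0.08/12) / 0.273079
PMT = $183.10 per month

PMT = PV × r / (1-(1+r)^(-n)) = $183.10/month


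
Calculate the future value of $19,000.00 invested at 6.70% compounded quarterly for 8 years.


Compound interest formula: A = P(1 + r/n)^(nt)
A = $19,000.00 × (1 + 0.067/4)^(4 × 8)
Growth factor: (1 + 0.067/4)^32 = 1.701586
A = $19,000.00 × 1.701586
A = $32,330.13

A = P(1 + r/n)^(nt) = $32,330.13


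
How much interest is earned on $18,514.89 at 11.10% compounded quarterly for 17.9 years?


Compound interest earned = final amount − principal.
A = P(1 + r/n)^(nt) = $18,514.89 × (1 + 0.111/4)^(4 × 17.9) = $131,421.10
Interest = A − P = $131,421.10 − $18,514.89 = $112,906.21

Interest = A - P = $112,906.21


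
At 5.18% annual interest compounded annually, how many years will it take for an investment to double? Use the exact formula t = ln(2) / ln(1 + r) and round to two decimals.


Doubling condition: (1 + r)^t = 2
Take ln of both sides: t × ln(1 + r) = ln(2)
t = ln(2) / ln(1 + r)
t = 0.693147 / 0.050503
t = 13.72

t = ln(2) / ln(1 + r) = 13.72 years


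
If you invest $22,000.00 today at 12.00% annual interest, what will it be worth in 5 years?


Future value formula: FV = PV × (1 + r)^t
FV = $22,000.00 × (1 + 0.12)^5
FV = $22,000.00 × 1.762342
FV = $38,771.52

FV = PV × (1 + r)^t = $38,771.52


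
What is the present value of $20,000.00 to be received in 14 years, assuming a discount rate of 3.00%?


Present value formula: PV = FV / (1 + r)^t
PV = $20,000.00 / (1 + 0.03)^14
PV = $20,000.00 / 1.5125897
PV = $13,222.36

PV = FV / (1 + r)^t = $13,222.36


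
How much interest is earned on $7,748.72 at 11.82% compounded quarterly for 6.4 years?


Compound interest earned = final amount − principal.
A = P(1 + r/n)^(nt) = $7,748.72 × (1 + 0.1182/4)^(4 × 6.4) = $16,330.69
Interest = A − P = $16,330.69 − $7,748.72 = $8,581.97

Interest = A - P = $8,581.97


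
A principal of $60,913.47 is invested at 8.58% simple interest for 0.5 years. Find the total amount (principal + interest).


Total amount formula: A = P(1 + rt) = P + P·r·t
Interest: I = P × r × t = $60,913.47 × 0.0858 × 0.5 = $2,613.19
A = P + I = $60,913.47 + $2,613.19 = $63,526.66

A = P + I = P(1 + rt) = $63,526.66


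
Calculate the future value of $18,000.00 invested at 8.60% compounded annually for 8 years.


Compound interest formula: A = P(1 + r/n)^(nt)
A = $18,000.00 × (1 + 0.086/1)^(1 × 8)
Growth factor: (1 + 0.086/1)^8 = 1.934811
A = $18,000.00 × 1.934811
A = $34,826.60

A = P(1 + r/n)^(nt) = $34,826.60


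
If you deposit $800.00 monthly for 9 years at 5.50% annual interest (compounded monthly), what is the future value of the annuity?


Future value of an ordinary annuity: FV = PMT × ((1 + r)^n − 1) / r
Monthly rate r = 0.055/12 ≈ 0.00458333, n = 108
FV = $800.00 × ((1 + 0.055/12)^108 − 1) / (0.055/12)
FV = $800.00 × 139.340512
FV = $111,472.41

FV = PMT × ((1+r)^n - 1)/r = $111,472.41


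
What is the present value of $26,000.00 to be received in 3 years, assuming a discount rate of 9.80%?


Present value formula: PV = FV / (1 + r)^t
PV = $26,000.00 / (1 + 0.098)^3
PV = $26,000.00 / 1.3237532
PV = $19,641.12

PV = FV / (1 + r)^t = $19,641.12


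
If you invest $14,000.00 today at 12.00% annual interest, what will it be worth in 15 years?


Future value formula: FV = PV × (1 + r)^t
FV = $14,000.00 × (1 + 0.12)^15
FV = $14,000.00 × 5.473566
FV = $76,629.92

FV = PV × (1 + r)^t = $76,629.92


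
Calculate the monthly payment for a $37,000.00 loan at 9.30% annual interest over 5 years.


Loan payment formula: PMT = PV × r / (1 − (1 + r)^(−n))
Monthly rate r = 0.093/12 = 0.00775, n = 60 months
Denominator: 1 − (1 + 0.093/12)^(−60) = 0.370738
PMT = $37,000.00 × (0.093/12) / 0.370738
PMT = $773.46 per month

PMT = PV × r / (1-(1+r)^(-n)) = $773.46/month


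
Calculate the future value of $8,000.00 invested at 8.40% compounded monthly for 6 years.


Compound interest formula: A = P(1 + r/n)^(nt)
A = $8,000.00 × (1 + 0.084/12)^(12 × 6)
Growth factor: (1 + 0.084/12)^72 = 1.652425
A = $8,000.00 × 1.652425
A = $13,219.40

A = P(1 + r/n)^(nt) = $13,219.40


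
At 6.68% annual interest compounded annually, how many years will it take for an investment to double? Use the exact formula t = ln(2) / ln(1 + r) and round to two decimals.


Doubling condition: (1 + r)^t = 2
Take ln of both sides: t × ln(1 + r) = ln(2)
t = ln(2) / ln(1 + r)
t = 0.693147 / 0.064664
t = 10.72

t = ln(2) / ln(1 + r) = 10.72 years


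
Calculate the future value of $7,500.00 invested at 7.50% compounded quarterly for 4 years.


Compound interest formula: A = P(1 + r/n)^(nt)
A = $7,500.00 × (1 + 0.075/4)^(4 × 4)
Growth factor: (1 + 0.075/4)^16 = 1.3461143
A = $7,500.00 × 1.3461143
A = $10,095.86

A = P(1 + r/n)^(nt) = $10,095.86


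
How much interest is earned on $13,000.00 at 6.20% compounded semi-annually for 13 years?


Compound interest earned = final amount − principal.
A = P(1 + r/n)^(nt) = $13,000.00 × (1 + 0.062/2)^(2 × 13) = $28,752.04
Interest = A − P = $28,752.04 − $13,000.00 = $15,752.04

Interest = A - P = $15,752.04


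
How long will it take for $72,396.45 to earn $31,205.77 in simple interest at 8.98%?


Rearrange the simple interest formula for t:
I = P × r × t  ⇒  t = I / (P × r)
t = $31,205.77 / ($72,396.45 × 0.0898)
t = 4.8

t = I/(P×r) = 4.8 years


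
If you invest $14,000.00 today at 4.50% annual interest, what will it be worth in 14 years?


Future value formula: FV = PV × (1 + r)^t
FV = $14,000.00 × (1 + 0.045)^14
FV = $14,000.00 × 1.851945
FV = $25,927.23

FV = PV × (1 + r)^t = $25,927.23


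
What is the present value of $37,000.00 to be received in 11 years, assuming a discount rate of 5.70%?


Present value formula: PV = FV / (1 + r)^t
PV = $37,000.00 / (1 + 0.057)^11
PV = $37,000.00 / 1.840030
PV = $20,108.37

PV = FV / (1 + r)^t = $20,108.37


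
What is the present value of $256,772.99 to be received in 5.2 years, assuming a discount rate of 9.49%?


Present value formula: PV = FV / (1 + r)^t
PV = $256,772.99 / (1 + 0.0949)^5.2
PV = $256,772.99 / 1.60231231
PV = $160,251.52

PV = FV / (1 + r)^t = $160,251.52


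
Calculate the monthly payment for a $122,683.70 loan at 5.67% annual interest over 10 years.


Loan payment formula: PMT = PV × r / (1 − (1 + r)^(−n))
Monthly rate r = 0.0567/12 = 0.004725, n = 120 months
Denominator: 1 − (1 + 0.0567/12)^(−120) = 0.432017
PMT = $122,683.70 × (0.0567/12) / 0.432017
PMT = $1,341.80 per month

PMT = PV × r / (1-(1+r)^(-n)) = $1,341.80/month


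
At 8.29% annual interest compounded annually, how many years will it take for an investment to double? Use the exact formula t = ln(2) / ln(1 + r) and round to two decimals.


Doubling condition: (1 + r)^t = 2
Take ln of both sides: t × ln(1 + r) = ln(2)
t = ln(2) / ln(1 + r)
t = 0.693147 / 0.079643
t = 8.70

t = ln(2) / ln(1 + r) = 8.70 years


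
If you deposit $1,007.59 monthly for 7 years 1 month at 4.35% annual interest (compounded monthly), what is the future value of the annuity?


Future value of an ordinary annuity: FV = PMT × ((1 + r)^n − 1) / r
Monthly rate r = 0.0435/12 = 0.003625, n = 85
FV = $1,007.59 × ((1 + 0.0435/12)^85 − 1) / (0.0435/12)
FV = $1,007.59 × 99.341549
FV = $100,095.55

FV = PMT × ((1+r)^n - 1)/r = $100,095.55


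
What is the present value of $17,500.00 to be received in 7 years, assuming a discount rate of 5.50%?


Present value formula: PV = FV / (1 + r)^t
PV = $17,500.00 / (1 + 0.055)^7
PV = $17,500.00 / 1.4546792
PV = $12,030.14

PV = FV / (1 + r)^t = $12,030.14


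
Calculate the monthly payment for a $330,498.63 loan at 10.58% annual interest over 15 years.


Loan payment formula: PMT = PV × r / (1 − (1 + r)^(−n))
Monthly rate r = 0.1058/12 ≈ 0.00881667, n = 180 months
Denominator: 1 − (1 + 0.1058/12)^(−180) = 0.794034
PMT = $330,498.63 × (0.1058/12) / 0.794034
PMT = $3,669.74 per month

PMT = PV × r / (1-(1+r)^(-n)) = $3,669.74/month


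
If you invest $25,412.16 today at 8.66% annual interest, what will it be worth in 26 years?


Future value formula: FV = PV × (1 + r)^t
FV = $25,412.16 × (1 + 0.0866)^26
FV = $25,412.16 × 8.665871
FV = $220,218.50

FV = PV × (1 + r)^t = $220,218.50


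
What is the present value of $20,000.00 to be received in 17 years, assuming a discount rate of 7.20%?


Present value formula: PV = FV / (1 + r)^t
PV = $20,000.00 / (1 + 0.072)^17
PV = $20,000.00 / 3.2607038
PV = $6,133.65

PV = FV / (1 + r)^t = $6,133.65


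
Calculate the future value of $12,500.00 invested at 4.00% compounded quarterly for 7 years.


Compound interest formula: A = P(1 + r/n)^(nt)
A = $12,500.00 × (1 + 0.04/4)^(4 × 7)
Growth factor: (1 + 0.04/4)^28 = 1.321291
A = $12,500.00 × 1.321291
A = $16,516.14

A = P(1 + r/n)^(nt) = $16,516.14


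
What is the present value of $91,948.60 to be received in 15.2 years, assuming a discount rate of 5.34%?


Present value formula: PV = FV / (1 + r)^t
PV = $91,948.60 / (1 + 0.0534)^15.2
PV = $91,948.60 / 2.2050497
PV = $41,699.11

PV = FV / (1 + r)^t = $41,699.11


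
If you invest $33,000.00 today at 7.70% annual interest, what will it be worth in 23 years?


Future value formula: FV = PV × (1 + r)^t
FV = $33,000.00 × (1 + 0.077)^23
FV = $33,000.00 × 5.5075846
FV = $181,750.29

FV = PV × (1 + r)^t = $181,750.29


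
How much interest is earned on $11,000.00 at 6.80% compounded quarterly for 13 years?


Compound interest earned = final amount − principal.
A = P(1 + r/n)^(nt) = $11,000.00 × (1 + 0.068/4)^(4 × 13) = $26,429.09
Interest = A − P = $26,429.09 − $11,000.00 = $15,429.09

Interest = A - P = $15,429.09


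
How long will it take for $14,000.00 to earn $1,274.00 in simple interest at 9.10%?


Rearrange the simple interest formula for t:
I = P × r × t  ⇒  t = I / (P × r)
t = $1,274.00 / ($14,000.00 × 0.091)
t = 1

t = I/(P×r) = 1 year


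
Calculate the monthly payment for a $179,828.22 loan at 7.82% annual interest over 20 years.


Loan payment formula: PMT = PV × r / (1 − (1 + r)^(−n))
Monthly rate r = 0.0782/12 ≈ 0.00651667, n = 240 months
Denominator: 1 − (1 + 0.0782/12)^(−240) = 0.789638
PMT = $179,828.22 × (0.0782/12) / 0.789638
PMT = $1,484.07 per month

PMT = PV × r / (1-(1+r)^(-n)) = $1,484.07/month


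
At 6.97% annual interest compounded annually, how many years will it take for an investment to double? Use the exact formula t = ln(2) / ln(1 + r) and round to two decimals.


Doubling condition: (1 + r)^t = 2
Take ln of both sides: t × ln(1 + r) = ln(2)
t = ln(2) / ln(1 + r)
t = 0.693147 / 0.067378
t = 10.29

t = ln(2) / ln(1 + r) = 10.29 years


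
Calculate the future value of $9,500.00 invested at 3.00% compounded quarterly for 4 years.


Compound interest formula: A = P(1 + r/n)^(nt)
A = $9,500.00 × (1 + 0.03/4)^(4 × 4)
Growth factor: (1 + 0.03/4)^16 = 1.12699211
A = $9,500.00 × 1.12699211
A = $10,706.43

A = P(1 + r/n)^(nt) = $10,706.43


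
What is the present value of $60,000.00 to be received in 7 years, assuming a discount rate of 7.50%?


Present value formula: PV = FV / (1 + r)^t
PV = $60,000.00 / (1 + 0.075)^7
PV = $60,000.00 / 1.6590491
PV = $36,165.29

PV = FV / (1 + r)^t = $36,165.29


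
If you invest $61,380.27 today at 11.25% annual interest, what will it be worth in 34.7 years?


Future value formula: FV = PV × (1 + r)^t
FV = $61,380.27 × (1 + 0.1125)^34.7
FV = $61,380.27 × 40.4213377
FV = $2,481,072.62

FV = PV × (1 + r)^t = $2,481,072.62


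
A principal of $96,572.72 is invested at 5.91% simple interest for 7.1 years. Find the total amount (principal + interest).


Total amount formula: A = P(1 + rt) = P + P·r·t
Interest: I = P × r × t = $96,572.72 × 0.0591 × 7.1 = $40,522.88
A = P + I = $96,572.72 + $40,522.88 = $137,095.60

A = P + I = P(1 + rt) = $137,095.60


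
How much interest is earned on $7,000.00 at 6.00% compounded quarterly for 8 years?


Compound interest earned = final amount − principal.
A = P(1 + r/n)^(nt) = $7,000.00 × (1 + 0.06/4)^(4 × 8) = $11,272.27
Interest = A − P = $11,272.27 − $7,000.00 = $4,272.27

Interest = A - P = $4,272.27


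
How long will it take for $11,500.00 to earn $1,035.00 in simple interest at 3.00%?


Rearrange the simple interest formula for t:
I = P × r × t  ⇒  t = I / (P × r)
t = $1,035.00 / ($11,500.00 × 0.03)
t = 3

t = I/(P×r) = 3 years


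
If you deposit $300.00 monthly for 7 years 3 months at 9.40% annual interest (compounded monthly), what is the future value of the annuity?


Future value of an ordinary annuity: FV = PMT × ((1 + r)^n − 1) / r
Monthly rate r = 0.094/12 ≈ 0.00783333, n = 87
FV = $300.00 × ((1 + 0.094/12)^87 − 1) / (0.094/12)
FV = $300.00 × 124.033855
FV = $37,210.16

FV = PMT × ((1+r)^n - 1)/r = $37,210.16


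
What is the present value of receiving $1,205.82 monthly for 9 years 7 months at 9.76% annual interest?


Present value of an ordinary annuity: PV = PMT × (1 − (1 + r)^(−n)) / r
Monthly rate r = 0.0976/12 ≈ 0.00813333, n = 115
PV = $1,205.82 × (1 − (1 + 0.0976/12)^(−115)) / (0.0976/12)
PV = $1,205.82 × 74.515258
PV = $89,851.99

PV = PMT × (1-(1+r)^(-n))/r = $89,851.99


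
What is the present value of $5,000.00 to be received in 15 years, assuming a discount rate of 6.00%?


Present value formula: PV = FV / (1 + r)^t
PV = $5,000.00 / (1 + 0.06)^15
PV = $5,000.00 / 2.396558
PV = $2,086.33

PV = FV / (1 + r)^t = $2,086.33


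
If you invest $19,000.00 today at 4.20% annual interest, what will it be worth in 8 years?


Future value formula: FV = PV × (1 + r)^t
FV = $19,000.00 × (1 + 0.042)^8
FV = $19,000.00 × 1.3897662
FV = $26,405.56

FV = PV × (1 + r)^t = $26,405.56


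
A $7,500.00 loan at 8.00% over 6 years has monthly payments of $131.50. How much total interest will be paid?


Total paid over the life of the loan = PMT × n.
Total paid = $131.50 × 72 = $9,468.00
Total interest = total paid − principal = $9,468.00 − $7,500.00 = $1,968.00

Total interest = (PMT × n) - PV = $1,968.00


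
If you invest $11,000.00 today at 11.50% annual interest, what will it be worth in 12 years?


Future value formula: FV = PV × (1 + r)^t
FV = $11,000.00 × (1 + 0.115)^12
FV = $11,000.00 × 3.692312
FV = $40,615.43

FV = PV × (1 + r)^t = $40,615.43


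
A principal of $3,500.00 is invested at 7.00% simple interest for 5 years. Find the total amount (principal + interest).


Total amount formula: A = P(1 + rt) = P + P·r·t
Interest: I = P × r × t = $3,500.00 × 0.07 × 5 = $1,225.00
A = P + I = $3,500.00 + $1,225.00 = $4,725.00

A = P + I = P(1 + rt) = $4,725.00


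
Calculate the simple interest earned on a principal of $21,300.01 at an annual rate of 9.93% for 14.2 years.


Simple interest formula: I = P × r × t
I = $21,300.01 × 0.0993 × 14.2
I = $30,034.29

I = P × r × t = $30,034.29


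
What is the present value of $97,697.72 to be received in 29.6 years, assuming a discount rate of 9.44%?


Present value formula: PV = FV / (1 + r)^t
PV = $97,697.72 / (1 + 0.0944)^29.6
PV = $97,697.72 / 14.441493
PV = $6,765.07

PV = FV / (1 + r)^t = $6,765.07


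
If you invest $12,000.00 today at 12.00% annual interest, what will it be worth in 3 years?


Future value formula: FV = PV × (1 + r)^t
FV = $12,000.00 × (1 + 0.12)^3
FV = $12,000.00 × 1.404928
FV = $16,859.14

FV = PV × (1 + r)^t = $16,859.14


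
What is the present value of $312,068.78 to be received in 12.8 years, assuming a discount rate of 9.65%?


Present value formula: PV = FV / (1 + r)^t
PV = $312,068.78 / (1 + 0.0965)^12.8
PV = $312,068.78 / 3.2517005
PV = $95,970.95

PV = FV / (1 + r)^t = $95,970.95


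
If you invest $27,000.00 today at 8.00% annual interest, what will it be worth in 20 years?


Future value formula: FV = PV × (1 + r)^t
FV = $27,000.00 × (1 + 0.08)^20
FV = $27,000.00 × 4.660957
FV = $125,845.84

FV = PV × (1 + r)^t = $125,845.84


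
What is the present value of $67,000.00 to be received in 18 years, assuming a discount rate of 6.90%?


Present value formula: PV = FV / (1 + r)^t
PV = $67,000.00 / (1 + 0.069)^18
PV = $67,000.00 / 3.323523
PV = $20,159.33

PV = FV / (1 + r)^t = $20,159.33


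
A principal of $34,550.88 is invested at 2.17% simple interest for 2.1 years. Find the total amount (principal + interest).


Total amount formula: A = P(1 + rt) = P + P·r·t
Interest: I = P × r × t = $34,550.88 × 0.0217 × 2.1 = $1,574.48
A = P + I = $34,550.88 + $1,574.48 = $36,125.36

A = P + I = P(1 + rt) = $36,125.36


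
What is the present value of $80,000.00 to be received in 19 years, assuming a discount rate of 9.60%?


Present value formula: PV = FV / (1 + r)^t
PV = $80,000.00 / (1 + 0.096)^19
PV = $80,000.00 / 5.706903
PV = $14,018.11

PV = FV / (1 + r)^t = $14,018.11


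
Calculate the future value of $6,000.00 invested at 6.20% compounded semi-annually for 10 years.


Compound interest formula: A = P(1 + r/n)^(nt)
A = $6,000.00 × (1 + 0.062/2)^(2 × 10)
Growth factor: (1 + 0.062/2)^20 = 1.841507
A = $6,000.00 × 1.841507
A = $11,049.04

A = P(1 + r/n)^(nt) = $11,049.04


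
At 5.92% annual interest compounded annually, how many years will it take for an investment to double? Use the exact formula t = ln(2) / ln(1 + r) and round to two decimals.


Doubling condition: (1 + r)^t = 2
Take ln of both sides: t × ln(1 + r) = ln(2)
t = ln(2) / ln(1 + r)
t = 0.693147 / 0.057514
t = 12.05

t = ln(2) / ln(1 + r) = 12.05 years


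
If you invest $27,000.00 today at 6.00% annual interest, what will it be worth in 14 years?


Future value formula: FV = PV × (1 + r)^t
FV = $27,000.00 × (1 + 0.06)^14
FV = $27,000.00 × 2.260904
FV = $61,044.41

FV = PV × (1 + r)^t = $61,044.41


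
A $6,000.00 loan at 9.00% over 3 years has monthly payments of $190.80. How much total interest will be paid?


Total paid over the life of the loan = PMT × n.
Total paid = $190.80 × 36 = $6,868.80
Total interest = total paid − principal = $6,868.80 − $6,000.00 = $868.80

Total interest = (PMT × n) - PV = $868.80


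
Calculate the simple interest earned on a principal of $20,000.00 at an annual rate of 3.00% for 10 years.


Simple interest formula: I = P × r × t
I = $20,000.00 × 0.03 × 10
I = $6,000.00

I = P × r × t = $6,000.00


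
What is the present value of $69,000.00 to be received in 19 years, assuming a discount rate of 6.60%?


Present value formula: PV = FV / (1 + r)^t
PV = $69,000.00 / (1 + 0.066)^19
PV = $69,000.00 / 3.368115
PV = $20,486.24

PV = FV / (1 + r)^t = $20,486.24


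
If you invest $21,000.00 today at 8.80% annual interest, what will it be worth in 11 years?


Future value formula: FV = PV × (1 + r)^t
FV = $21,000.00 × (1 + 0.088)^11
FV = $21,000.00 × 2.5288196
FV = $53,105.21

FV = PV × (1 + r)^t = $53,105.21


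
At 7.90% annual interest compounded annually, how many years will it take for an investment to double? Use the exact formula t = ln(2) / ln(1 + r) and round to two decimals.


Doubling condition: (1 + r)^t = 2
Take ln of both sides: t × ln(1 + r) = ln(2)
t = ln(2) / ln(1 + r)
t = 0.693147 / 0.076035
t = 9.12

t = ln(2) / ln(1 + r) = 9.12 years


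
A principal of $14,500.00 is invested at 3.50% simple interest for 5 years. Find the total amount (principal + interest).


Total amount formula: A = P(1 + rt) = P + P·r·t
Interest: I = P × r × t = $14,500.00 × 0.035 × 5 = $2,537.50
A = P + I = $14,500.00 + $2,537.50 = $17,037.50

A = P + I = P(1 + rt) = $17,037.50


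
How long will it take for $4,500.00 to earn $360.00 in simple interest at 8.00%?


Rearrange the simple interest formula for t:
I = P × r × t  ⇒  t = I / (P × r)
t = $360.00 / ($4,500.00 × 0.08)
t = 1

t = I/(P×r) = 1 year


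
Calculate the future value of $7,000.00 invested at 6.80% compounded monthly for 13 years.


Compound interest formula: A = P(1 + r/n)^(nt)
A = $7,000.00 × (1 + 0.068/12)^(12 × 13)
Growth factor: (1 + 0.068/12)^156 = 2.414530
A = $7,000.00 × 2.414530
A = $16,901.71

A = P(1 + r/n)^(nt) = $16,901.71


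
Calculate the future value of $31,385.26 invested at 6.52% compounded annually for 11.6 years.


Compound interest formula: A = P(1 + r/n)^(nt)
A = $31,385.26 × (1 + 0.0652/1)^(1 × 11.6)
Growth factor: (1 + 0.0652/1)^11.6 = 2.0806615
A = $31,385.26 × 2.0806615
A = $65,302.10

A = P(1 + r/n)^(nt) = $65,302.10


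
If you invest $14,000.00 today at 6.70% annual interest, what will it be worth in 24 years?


Future value formula: FV = PV × (1 + r)^t
FV = $14,000.00 × (1 + 0.067)^24
FV = $14,000.00 × 4.741831
FV = $66,385.63

FV = PV × (1 + r)^t = $66,385.63


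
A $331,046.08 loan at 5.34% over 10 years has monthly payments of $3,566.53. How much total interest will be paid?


Total paid over the life of the loan = PMT × n.
Total paid = $3,566.53 × 120 = $427,983.60
Total interest = total paid − principal = $427,983.60 − $331,046.08 = $96,937.52

Total interest = (PMT × n) - PV = $96,937.52


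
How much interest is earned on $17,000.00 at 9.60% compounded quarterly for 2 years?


Compound interest earned = final amount − principal.
A = P(1 + r/n)^(nt) = $17,000.00 × (1 + 0.096/4)^(4 × 2) = $20,551.74
Interest = A − P = $20,551.74 − $17,000.00 = $3,551.74

Interest = A - P = $3,551.74


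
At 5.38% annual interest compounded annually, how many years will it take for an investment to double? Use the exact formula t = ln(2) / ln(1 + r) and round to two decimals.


Doubling condition: (1 + r)^t = 2
Take ln of both sides: t × ln(1 + r) = ln(2)
t = ln(2) / ln(1 + r)
t = 0.693147 / 0.052403
t = 13.23

t = ln(2) / ln(1 + r) = 13.23 years


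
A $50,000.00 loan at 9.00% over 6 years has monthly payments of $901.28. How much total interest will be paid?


Total paid over the life of the loan = PMT × n.
Total paid = $901.28 × 72 = $64,892.16
Total interest = total paid − principal = $64,892.16 − $50,000.00 = $14,892.16

Total interest = (PMT × n) - PV = $14,892.16


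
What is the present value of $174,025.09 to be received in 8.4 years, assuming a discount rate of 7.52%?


Present value formula: PV = FV / (1 + r)^t
PV = $174,025.09 / (1 + 0.0752)^8.4
PV = $174,025.09 / 1.8386952
PV = $94,645.97

PV = FV / (1 + r)^t = $94,645.97


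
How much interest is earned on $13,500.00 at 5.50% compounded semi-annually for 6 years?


Compound interest earned = final amount − principal.
A = P(1 + r/n)^(nt) = $13,500.00 × (1 + 0.055/2)^(2 × 6) = $18,694.58
Interest = A − P = $18,694.58 − $13,500.00 = $5,194.58

Interest = A - P = $5,194.58


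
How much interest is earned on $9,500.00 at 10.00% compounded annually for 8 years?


Compound interest earned = final amount − principal.
A = P(1 + r/n)^(nt) = $9,500.00 × (1 + 0.1/1)^(1 × 8) = $20,364.09
Interest = A − P = $20,364.09 − $9,500.00 = $10,864.09

Interest = A - P = $10,864.09


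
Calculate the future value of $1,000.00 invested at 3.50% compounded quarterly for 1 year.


Compound interest formula: A = P(1 + r/n)^(nt)
A = $1,000.00 × (1 + 0.035/4)^(4 × 1)
Growth factor: (1 + 0.035/4)^4 = 1.035462
A = $1,000.00 × 1.035462
A = $1,035.46

A = P(1 + r/n)^(nt) = $1,035.46


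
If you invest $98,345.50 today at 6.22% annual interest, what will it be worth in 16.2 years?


Future value formula: FV = PV × (1 + r)^t
FV = $98,345.50 × (1 + 0.0622)^16.2
FV = $98,345.50 × 2.6579207
FV = $261,394.54

FV = PV × (1 + r)^t = $261,394.54


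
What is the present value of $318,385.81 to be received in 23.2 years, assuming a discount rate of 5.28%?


Present value formula: PV = FV / (1 + r)^t
PV = $318,385.81 / (1 + 0.0528)^23.2
PV = $318,385.81 / 3.299319
PV = $96,500.46

PV = FV / (1 + r)^t = $96,500.46


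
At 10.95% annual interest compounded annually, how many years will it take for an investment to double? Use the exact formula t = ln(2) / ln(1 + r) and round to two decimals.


Doubling condition: (1 + r)^t = 2
Take ln of both sides: t × ln(1 + r) = ln(2)
t = ln(2) / ln(1 + r)
t = 0.693147 / 0.103909
t = 6.67

t = ln(2) / ln(1 + r) = 6.67 years


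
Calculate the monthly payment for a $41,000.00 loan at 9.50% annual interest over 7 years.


Loan payment formula: PMT = PV × r / (1 − (1 + r)^(−n))
Monthly rate r = 0.095/12 ≈ 0.00791667, n = 84 months
Denominator: 1 − (1 + 0.095/12)^(−84) = 0.484378
PMT = $41,000.00 × (0.095/12) / 0.484378
PMT = $670.10 per month

PMT = PV × r / (1-(1+r)^(-n)) = $670.10/month


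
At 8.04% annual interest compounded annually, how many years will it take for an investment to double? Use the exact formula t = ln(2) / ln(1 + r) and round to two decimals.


Doubling condition: (1 + r)^t = 2
Take ln of both sides: t × ln(1 + r) = ln(2)
t = ln(2) / ln(1 + r)
t = 0.693147 / 0.077331
t = 8.96

t = ln(2) / ln(1 + r) = 8.96 years


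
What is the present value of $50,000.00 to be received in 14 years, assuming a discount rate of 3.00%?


Present value formula: PV = FV / (1 + r)^t
PV = $50,000.00 / (1 + 0.03)^14
PV = $50,000.00 / 1.5125897
PV = $33,055.89

PV = FV / (1 + r)^t = $33,055.89


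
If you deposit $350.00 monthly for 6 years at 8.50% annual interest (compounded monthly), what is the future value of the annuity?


Future value of an ordinary annuity: FV = PMT × ((1 + r)^n − 1) / r
Monthly rate r = 0.085/12 ≈ 0.00708333, n = 72
FV = $350.00 × ((1 + 0.085/12)^72 − 1) / (0.085/12)
FV = $350.00 × 93.501188
FV = $32,725.42

FV = PMT × ((1+r)^n - 1)/r = $32,725.42


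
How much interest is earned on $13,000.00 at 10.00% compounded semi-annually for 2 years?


Compound interest earned = final amount − principal.
A = P(1 + r/n)^(nt) = $13,000.00 × (1 + 0.1/2)^(2 × 2) = $15,801.58
Interest = A − P = $15,801.58 − $13,000.00 = $2,801.58

Interest = A - P = $2,801.58


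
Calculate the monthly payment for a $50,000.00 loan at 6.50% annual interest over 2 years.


Loan payment formula: PMT = PV × r / (1 − (1 + r)^(−n))
Monthly rate r = 0.065/12 ≈ 0.00541667, n = 24 months
Denominator: 1 − (1 + 0.065/12)^(−24) = 0.1215965
PMT = $50,000.00 × (0.065/12) / 0.1215965
PMT = $2,227.31 per month

PMT = PV × r / (1-(1+r)^(-n)) = $2,227.31/month


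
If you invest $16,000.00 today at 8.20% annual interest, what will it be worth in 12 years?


Future value formula: FV = PV × (1 + r)^t
FV = $16,000.00 × (1 + 0.082)^12
FV = $16,000.00 × 2.574703
FV = $41,195.25

FV = PV × (1 + r)^t = $41,195.25


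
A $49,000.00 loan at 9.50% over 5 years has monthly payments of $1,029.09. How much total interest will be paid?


Total paid over the life of the loan = PMT × n.
Total paid = $1,029.09 × 60 = $61,745.40
Total interest = total paid − principal = $61,745.40 − $49,000.00 = $12,745.40

Total interest = (PMT × n) - PV = $12,745.40


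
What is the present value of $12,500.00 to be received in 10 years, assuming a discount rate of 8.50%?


Present value formula: PV = FV / (1 + r)^t
PV = $12,500.00 / (1 + 0.085)^10
PV = $12,500.00 / 2.260983
PV = $5,528.57

PV = FV / (1 + r)^t = $5,528.57


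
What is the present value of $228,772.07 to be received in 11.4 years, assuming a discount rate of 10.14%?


Present value formula: PV = FV / (1 + r)^t
PV = $228,772.07 / (1 + 0.1014)^11.4
PV = $228,772.07 / 3.0072797
PV = $76,072.76

PV = FV / (1 + r)^t = $76,072.76


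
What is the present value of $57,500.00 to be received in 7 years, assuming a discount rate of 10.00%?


Present value formula: PV = FV / (1 + r)^t
PV = $57,500.00 / (1 + 0.1)^7
PV = $57,500.00 / 1.948717
PV = $29,506.59

PV = FV / (1 + r)^t = $29,506.59


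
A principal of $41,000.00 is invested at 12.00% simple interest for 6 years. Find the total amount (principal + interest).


Total amount formula: A = P(1 + rt) = P + P·r·t
Interest: I = P × r × t = $41,000.00 × 0.12 × 6 = $29,520.00
A = P + I = $41,000.00 + $29,520.00 = $70,520.00

A = P + I = P(1 + rt) = $70,520.00


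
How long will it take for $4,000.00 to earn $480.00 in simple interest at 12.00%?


Rearrange the simple interest formula for t:
I = P × r × t  ⇒  t = I / (P × r)
t = $480.00 / ($4,000.00 × 0.12)
t = 1

t = I/(P×r) = 1 year


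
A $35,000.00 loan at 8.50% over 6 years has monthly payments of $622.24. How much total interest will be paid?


Total paid over the life of the loan = PMT × n.
Total paid = $622.24 × 72 = $44,801.28
Total interest = total paid − principal = $44,801.28 − $35,000.00 = $9,801.28

Total interest = (PMT × n) - PV = $9,801.28


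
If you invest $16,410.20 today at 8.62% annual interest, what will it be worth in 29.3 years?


Future value formula: FV = PV × (1 + r)^t
FV = $16,410.20 × (1 + 0.0862)^29.3
FV = $16,410.20 × 11.276053
FV = $185,042.28

FV = PV × (1 + r)^t = $185,042.28


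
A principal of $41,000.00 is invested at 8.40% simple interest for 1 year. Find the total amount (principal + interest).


Total amount formula: A = P(1 + rt) = P + P·r·t
Interest: I = P × r × t = $41,000.00 × 0.084 × 1 = $3,444.00
A = P + I = $41,000.00 + $3,444.00 = $44,444.00

A = P + I = P(1 + rt) = $44,444.00


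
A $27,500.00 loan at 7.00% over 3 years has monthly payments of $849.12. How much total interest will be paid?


Total paid over the life of the loan = PMT × n.
Total paid = $849.12 × 36 = $30,568.32
Total interest = total paid − principal = $30,568.32 − $27,500.00 = $3,068.32

Total interest = (PMT × n) - PV = $3,068.32


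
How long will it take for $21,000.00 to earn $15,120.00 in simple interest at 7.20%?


Rearrange the simple interest formula for t:
I = P × r × t  ⇒  t = I / (P × r)
t = $15,120.00 / ($21,000.00 × 0.072)
t = 10

t = I/(P×r) = 10 years


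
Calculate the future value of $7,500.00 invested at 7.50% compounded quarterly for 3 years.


Compound interest formula: A = P(1 + r/n)^(nt)
A = $7,500.00 × (1 + 0.075/4)^(4 × 3)
Growth factor: (1 + 0.075/4)^12 = 1.249716
A = $7,500.00 × 1.249716
A = $9,372.87

A = P(1 + r/n)^(nt) = $9,372.87


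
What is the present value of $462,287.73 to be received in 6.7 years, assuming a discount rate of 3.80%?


Present value formula: PV = FV / (1 + r)^t
PV = $462,287.73 / (1 + 0.038)^6.7
PV = $462,287.73 / 1.2838736
PV = $360,072.62

PV = FV / (1 + r)^t = $360,072.62


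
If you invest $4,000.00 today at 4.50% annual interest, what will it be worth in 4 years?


Future value formula: FV = PV × (1 + r)^t
FV = $4,000.00 × (1 + 0.045)^4
FV = $4,000.00 × 1.1925186
FV = $4,770.07

FV = PV × (1 + r)^t = $4,770.07


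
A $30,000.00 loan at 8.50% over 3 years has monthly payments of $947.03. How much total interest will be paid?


Total paid over the life of the loan = PMT × n.
Total paid = $947.03 × 36 = $34,093.08
Total interest = total paid − principal = $34,093.08 − $30,000.00 = $4,093.08

Total interest = (PMT × n) - PV = $4,093.08


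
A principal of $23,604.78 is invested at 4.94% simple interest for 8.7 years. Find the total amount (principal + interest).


Total amount formula: A = P(1 + rt) = P + P·r·t
Interest: I = P × r × t = $23,604.78 × 0.0494 × 8.7 = $10,144.86
A = P + I = $23,604.78 + $10,144.86 = $33,749.64

A = P + I = P(1 + rt) = $33,749.64


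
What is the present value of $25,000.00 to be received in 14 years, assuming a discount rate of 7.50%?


Present value formula: PV = FV / (1 + r)^t
PV = $25,000.00 / (1 + 0.075)^14
PV = $25,000.00 / 2.752444
PV = $9,082.84

PV = FV / (1 + r)^t = $9,082.84


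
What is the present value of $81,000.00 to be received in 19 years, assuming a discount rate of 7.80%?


Present value formula: PV = FV / (1 + r)^t
PV = $81,000.00 / (1 + 0.078)^19
PV = $81,000.00 / 4.1663568
PV = $19,441.45

PV = FV / (1 + r)^t = $19,441.45


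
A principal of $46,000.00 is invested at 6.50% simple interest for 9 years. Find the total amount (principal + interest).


Total amount formula: A = P(1 + rt) = P + P·r·t
Interest: I = P × r × t = $46,000.00 × 0.065 × 9 = $26,910.00
A = P + I = $46,000.00 + $26,910.00 = $72,910.00

A = P + I = P(1 + rt) = $72,910.00


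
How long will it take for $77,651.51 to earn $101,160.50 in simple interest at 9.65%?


Rearrange the simple interest formula for t:
I = P × r × t  ⇒  t = I / (P × r)
t = $101,160.50 / ($77,651.51 × 0.0965)
t = 13.5

t = I/(P×r) = 13.5 years


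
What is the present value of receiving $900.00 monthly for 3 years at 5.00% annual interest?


Present value of an ordinary annuity: PV = PMT × (1 − (1 + r)^(−n)) / r
Monthly rate r = 0.05/12 ≈ 0.00416667, n = 36
PV = $900.00 × (1 − (1 + 0.05/12)^(−36)) / (0.05/12)
PV = $900.00 × 33.365701
PV = $30,029.13

PV = PMT × (1-(1+r)^(-n))/r = $30,029.13


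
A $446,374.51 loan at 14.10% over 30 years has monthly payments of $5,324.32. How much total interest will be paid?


Total paid over the life of the loan = PMT × n.
Total paid = $5,324.32 × 360 = $1,916,755.20
Total interest = total paid − principal = $1,916,755.20 − $446,374.51 = $1,470,380.69

Total interest = (PMT × n) - PV = $1,470,380.69


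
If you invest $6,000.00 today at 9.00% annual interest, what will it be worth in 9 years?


Future value formula: FV = PV × (1 + r)^t
FV = $6,000.00 × (1 + 0.09)^9
FV = $6,000.00 × 2.171893
FV = $13,031.36

FV = PV × (1 + r)^t = $13,031.36


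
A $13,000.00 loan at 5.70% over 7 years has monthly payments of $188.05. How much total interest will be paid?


Total paid over the life of the loan = PMT × n.
Total paid = $188.05 × 84 = $15,796.20
Total interest = total paid − principal = $15,796.20 − $13,000.00 = $2,796.20

Total interest = (PMT × n) - PV = $2,796.20


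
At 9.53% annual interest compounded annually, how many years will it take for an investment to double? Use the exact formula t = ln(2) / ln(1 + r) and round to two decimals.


Doubling condition: (1 + r)^t = 2
Take ln of both sides: t × ln(1 + r) = ln(2)
t = ln(2) / ln(1 + r)
t = 0.693147 / 0.091028
t = 7.61

t = ln(2) / ln(1 + r) = 7.61 years


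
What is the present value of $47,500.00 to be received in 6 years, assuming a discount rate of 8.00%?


Present value formula: PV = FV / (1 + r)^t
PV = $47,500.00 / (1 + 0.08)^6
PV = $47,500.00 / 1.586874
PV = $29,933.06

PV = FV / (1 + r)^t = $29,933.06


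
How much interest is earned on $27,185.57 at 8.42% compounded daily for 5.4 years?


Compound interest earned = final amount − principal.
A = P(1 + r/n)^(nt) = $27,185.57 × (1 + 0.0842/365)^(365 × 5.4) = $42,833.22
Interest = A − P = $42,833.22 − $27,185.57 = $15,647.65

Interest = A - P = $15,647.65


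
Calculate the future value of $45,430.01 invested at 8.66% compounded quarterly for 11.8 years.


Compound interest formula: A = P(1 + r/n)^(nt)
A = $45,430.01 × (1 + 0.0866/4)^(4 × 11.8)
Growth factor: (1 + 0.0866/4)^47.2 = 2.748280
A = $45,430.01 × 2.748280
A = $124,854.39

A = P(1 + r/n)^(nt) = $124,854.39


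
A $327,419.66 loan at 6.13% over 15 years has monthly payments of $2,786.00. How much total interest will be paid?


Total paid over the life of the loan = PMT × n.
Total paid = $2,786.00 × 180 = $501,480.00
Total interest = total paid − principal = $501,480.00 − $327,419.66 = $174,060.34

Total interest = (PMT × n) - PV = $174,060.34


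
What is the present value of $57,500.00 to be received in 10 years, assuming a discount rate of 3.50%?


Present value formula: PV = FV / (1 + r)^t
PV = $57,500.00 / (1 + 0.035)^10
PV = $57,500.00 / 1.4105988
PV = $40,762.83

PV = FV / (1 + r)^t = $40,762.83


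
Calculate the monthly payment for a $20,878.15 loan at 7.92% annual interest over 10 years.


Loan payment formula: PMT = PV × r / (1 − (1 + r)^(−n))
Monthly rate r = 0.0792/12 = 0.0066, n = 120 months
Denominator: 1 − (1 + 0.0792/12)^(−120) = 0.545882
PMT = $20,878.15 × (0.0792/12) / 0.545882
PMT = $252.43 per month

PMT = PV × r / (1-(1+r)^(-n)) = $252.43/month


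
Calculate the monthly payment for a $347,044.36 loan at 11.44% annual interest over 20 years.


Loan payment formula: PMT = PV × r / (1 − (1 + r)^(−n))
Monthly rate r = 0.1144/12 ≈ 0.00953333, n = 240 months
Denominator: 1 − (1 + 0.1144/12)^(−240) = 0.897425
PMT = $347,044.36 × (0.1144/12) / 0.897425
PMT = $3,686.65 per month

PMT = PV × r / (1-(1+r)^(-n)) = $3,686.65/month


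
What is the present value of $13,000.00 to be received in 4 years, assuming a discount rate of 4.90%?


Present value formula: PV = FV / (1 + r)^t
PV = $13,000.00 / (1 + 0.049)^4
PV = $13,000.00 / 1.2108824
PV = $10,735.97

PV = FV / (1 + r)^t = $10,735.97


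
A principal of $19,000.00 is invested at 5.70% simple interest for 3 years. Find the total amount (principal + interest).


Total amount formula: A = P(1 + rt) = P + P·r·t
Interest: I = P × r × t = $19,000.00 × 0.057 × 3 = $3,249.00
A = P + I = $19,000.00 + $3,249.00 = $22,249.00

A = P + I = P(1 + rt) = $22,249.00


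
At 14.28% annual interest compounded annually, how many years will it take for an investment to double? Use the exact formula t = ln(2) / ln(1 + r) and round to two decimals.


Doubling condition: (1 + r)^t = 2
Take ln of both sides: t × ln(1 + r) = ln(2)
t = ln(2) / ln(1 + r)
t = 0.693147 / 0.133481
t = 5.19

t = ln(2) / ln(1 + r) = 5.19 years


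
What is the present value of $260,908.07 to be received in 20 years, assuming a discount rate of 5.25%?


Present value formula: PV = FV / (1 + r)^t
PV = $260,908.07 / (1 + 0.0525)^20
PV = $260,908.07 / 2.7825443
PV = $93,766.01

PV = FV / (1 + r)^t = $93,766.01


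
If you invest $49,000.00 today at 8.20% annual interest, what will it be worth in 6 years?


Future value formula: FV = PV × (1 + r)^t
FV = $49,000.00 × (1 + 0.082)^6
FV = $49,000.00 × 1.6045881
FV = $78,624.82

FV = PV × (1 + r)^t = $78,624.82
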